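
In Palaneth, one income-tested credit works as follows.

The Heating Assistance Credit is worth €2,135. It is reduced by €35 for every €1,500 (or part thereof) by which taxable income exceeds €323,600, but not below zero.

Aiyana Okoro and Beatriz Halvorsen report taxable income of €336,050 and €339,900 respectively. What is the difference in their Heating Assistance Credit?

€70

Aiyana (€336,050): Heating Assistance Credit: income exceeds €323,600 by €12,450, which is 9 full-or-partial €1,500 increments; reduction = 9 × €35 = €315, leaving €1,820.
Beatriz (€339,900): Heating Assistance Credit: income exceeds €323,600 by €16,300, which is 11 full-or-partial €1,500 increments; reduction = 11 × €35 = €385, leaving €1,750.
Difference: |€1,820 − €1,750| = €70.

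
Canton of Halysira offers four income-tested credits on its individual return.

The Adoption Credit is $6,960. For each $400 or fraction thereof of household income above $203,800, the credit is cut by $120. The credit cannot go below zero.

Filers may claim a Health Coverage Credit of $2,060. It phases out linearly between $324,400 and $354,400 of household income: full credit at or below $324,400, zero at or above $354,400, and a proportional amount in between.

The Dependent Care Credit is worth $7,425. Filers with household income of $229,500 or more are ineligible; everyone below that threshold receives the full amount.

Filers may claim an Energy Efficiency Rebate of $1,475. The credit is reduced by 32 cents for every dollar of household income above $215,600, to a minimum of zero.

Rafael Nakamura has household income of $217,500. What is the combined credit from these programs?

Adoption Credit: income exceeds $203,800 by $13,700, which is 35 full-or-partial $400 increments; reduction = 35 × $120 = $4,200, leaving $2,760.
Health Coverage Credit: $217,500 is at or below the $324,400 threshold, so the full $2,060 applies.
Dependent Care Credit: $217,500 is below the $229,500 cutoff, so the full $7,425 applies.
Energy Efficiency Rebate: 32% of the $1,900 excess over $215,600 is $608; credit = $1,475 − $608 = $867.
Total: $2,760 + $2,060 + $7,425 + $867 = $13,112.

$13,112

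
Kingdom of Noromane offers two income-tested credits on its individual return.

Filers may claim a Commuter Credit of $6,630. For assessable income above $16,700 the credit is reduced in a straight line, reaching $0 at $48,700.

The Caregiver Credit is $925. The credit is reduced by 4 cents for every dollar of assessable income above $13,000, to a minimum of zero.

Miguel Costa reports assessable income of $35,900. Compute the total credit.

Commuter Credit: $35,900 is $19,200 into a $32,000 phase-out range, leaving 12,800/32,000 of the credit: $6,630 × 12,800/32,000 = $2,652.
Caregiver Credit: 4% of the $22,900 excess over $13,000 is $916; credit = $925 − $916 = $9.
Total: $2,652 + $9 = $2,661.

$2,661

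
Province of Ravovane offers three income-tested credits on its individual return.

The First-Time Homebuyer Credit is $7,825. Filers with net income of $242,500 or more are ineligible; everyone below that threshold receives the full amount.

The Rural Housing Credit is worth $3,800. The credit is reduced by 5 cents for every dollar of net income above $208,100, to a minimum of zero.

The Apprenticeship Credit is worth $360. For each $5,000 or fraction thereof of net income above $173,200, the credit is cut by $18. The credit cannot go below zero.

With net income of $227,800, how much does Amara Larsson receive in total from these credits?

First-Time Homebuyer Credit: $227,800 is below the $242,500 cutoff, so the full $7,825 applies.
Rural Housing Credit: 5% of the $19,700 excess over $208,100 is $985; credit = $3,800 − $985 = $2,815.
Apprenticeship Credit: income exceeds $173,200 by $54,600, which is 11 full-or-partial $5,000 increments; reduction = 11 × $18 = $198, leaving $162.
Total: $7,825 + $2,815 + $162 = $10,802.

$10,802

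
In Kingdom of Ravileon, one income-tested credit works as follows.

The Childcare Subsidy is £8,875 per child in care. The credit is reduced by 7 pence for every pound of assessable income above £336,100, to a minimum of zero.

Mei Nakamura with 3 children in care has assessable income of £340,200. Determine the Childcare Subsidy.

Childcare Subsidy: base = 3 × £8,875 = £26,625. 7% of the £4,100 excess over £336,100 is £287; credit = £26,625 − £287 = £26,338.

£26,338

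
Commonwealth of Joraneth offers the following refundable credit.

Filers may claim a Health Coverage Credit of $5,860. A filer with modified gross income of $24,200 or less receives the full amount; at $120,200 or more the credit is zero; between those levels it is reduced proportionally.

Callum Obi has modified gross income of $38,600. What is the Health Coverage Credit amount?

$4,981

Health Coverage Credit: $38,600 is $14,400 into a $96,000 phase-out range, leaving 81,600/96,000 of the credit: $5,860 × 81,600/96,000 = $4,981.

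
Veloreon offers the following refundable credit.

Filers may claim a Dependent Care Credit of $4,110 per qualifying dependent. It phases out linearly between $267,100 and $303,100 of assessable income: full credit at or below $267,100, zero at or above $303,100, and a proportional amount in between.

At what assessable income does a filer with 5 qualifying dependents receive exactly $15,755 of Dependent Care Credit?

Full credit = 5 × $4,110 = $20,550.
$15,755 is 15,755/20,550 of the full $20,550, so 4,795/20,550 of the $36,000 range has been used: income = $267,100 + $36,000 × 4,795/20,550 = $275,500.

$275,500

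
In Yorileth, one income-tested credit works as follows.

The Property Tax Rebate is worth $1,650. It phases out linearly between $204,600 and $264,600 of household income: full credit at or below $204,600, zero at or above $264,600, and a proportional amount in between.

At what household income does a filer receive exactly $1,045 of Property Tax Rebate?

$226,600

$1,045 is 1,045/1,650 of the full $1,650, so 605/1,650 of the $60,000 range has been used: income = $204,600 + $60,000 × 605/1,650 = $226,600.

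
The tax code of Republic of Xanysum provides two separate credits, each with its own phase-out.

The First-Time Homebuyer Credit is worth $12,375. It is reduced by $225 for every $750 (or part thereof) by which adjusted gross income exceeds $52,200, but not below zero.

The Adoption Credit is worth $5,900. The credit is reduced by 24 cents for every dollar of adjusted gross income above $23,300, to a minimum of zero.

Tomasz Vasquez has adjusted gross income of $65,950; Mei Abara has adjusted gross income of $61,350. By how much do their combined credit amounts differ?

$1,350

Tomasz ($65,950): First-Time Homebuyer Credit: income exceeds $52,200 by $13,750, which is 19 full-or-partial $750 increments; reduction = 19 × $225 = $4,275, leaving $8,100. Adoption Credit: 24% of the $42,650 excess over $23,300 is $10,236 ≥ base, so the credit is $0. total $8,100 + $0 = $8,100
Mei ($61,350): First-Time Homebuyer Credit: income exceeds $52,200 by $9,150, which is 13 full-or-partial $750 increments; reduction = 13 × $225 = $2,925, leaving $9,450. Adoption Credit: 24% of the $38,050 excess over $23,300 is $9,132 ≥ base, so the credit is $0. total $9,450 + $0 = $9,450
Difference: |$8,100 − $9,450| = $1,350.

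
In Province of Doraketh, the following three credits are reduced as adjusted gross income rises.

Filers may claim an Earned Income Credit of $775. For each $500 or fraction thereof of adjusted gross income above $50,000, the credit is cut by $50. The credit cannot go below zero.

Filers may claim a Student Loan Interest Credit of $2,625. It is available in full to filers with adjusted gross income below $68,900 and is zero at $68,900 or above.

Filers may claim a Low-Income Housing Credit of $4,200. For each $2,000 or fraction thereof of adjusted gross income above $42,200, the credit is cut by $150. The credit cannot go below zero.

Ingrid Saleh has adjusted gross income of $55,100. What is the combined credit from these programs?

$6,000

Earned Income Credit: income exceeds $50,000 by $5,100, which is 11 full-or-partial $500 increments; reduction = 11 × $50 = $550, leaving $225.
Student Loan Interest Credit: $55,100 is below the $68,900 cutoff, so the full $2,625 applies.
Low-Income Housing Credit: income exceeds $42,200 by $12,900, which is 7 full-or-partial $2,000 increments; reduction = 7 × $150 = $1,050, leaving $3,150.
Total: $225 + $2,625 + $3,150 = $6,000.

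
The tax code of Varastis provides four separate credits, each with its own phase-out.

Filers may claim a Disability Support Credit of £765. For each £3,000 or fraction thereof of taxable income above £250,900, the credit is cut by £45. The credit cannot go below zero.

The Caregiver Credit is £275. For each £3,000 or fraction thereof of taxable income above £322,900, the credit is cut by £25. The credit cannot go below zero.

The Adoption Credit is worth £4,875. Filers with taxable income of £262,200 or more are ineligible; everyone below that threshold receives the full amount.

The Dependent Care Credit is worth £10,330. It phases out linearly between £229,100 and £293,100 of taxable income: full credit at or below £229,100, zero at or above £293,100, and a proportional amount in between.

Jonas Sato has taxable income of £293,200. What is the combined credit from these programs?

Disability Support Credit: income exceeds £250,900 by £42,300, which is 15 full-or-partial £3,000 increments; reduction = 15 × £45 = £675, leaving £90.
Caregiver Credit: £293,200 is at or below the £322,900 threshold, so the full £275 applies.
Adoption Credit: £293,200 meets or exceeds the £262,200 cutoff, so the credit is £0.
Dependent Care Credit: £293,200 is at or above £293,100, so the credit is £0.
Total: £90 + £275 + £0 + £0 = £365.

£365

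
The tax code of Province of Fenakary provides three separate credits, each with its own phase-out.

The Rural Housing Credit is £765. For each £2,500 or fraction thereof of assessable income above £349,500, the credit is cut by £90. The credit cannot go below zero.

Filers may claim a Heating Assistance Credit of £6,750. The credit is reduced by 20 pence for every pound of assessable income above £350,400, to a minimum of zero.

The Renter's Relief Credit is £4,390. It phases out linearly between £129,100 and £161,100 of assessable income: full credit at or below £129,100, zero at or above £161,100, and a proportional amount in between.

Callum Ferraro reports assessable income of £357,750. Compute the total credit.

£5,685

Rural Housing Credit: income exceeds £349,500 by £8,250, which is 4 full-or-partial £2,500 increments; reduction = 4 × £90 = £360, leaving £405.
Heating Assistance Credit: 20% of the £7,350 excess over £350,400 is £1,470; credit = £6,750 − £1,470 = £5,280.
Renter's Relief Credit: £357,750 is at or above £161,100, so the credit is £0.
Total: £405 + £5,280 + £0 = £5,685.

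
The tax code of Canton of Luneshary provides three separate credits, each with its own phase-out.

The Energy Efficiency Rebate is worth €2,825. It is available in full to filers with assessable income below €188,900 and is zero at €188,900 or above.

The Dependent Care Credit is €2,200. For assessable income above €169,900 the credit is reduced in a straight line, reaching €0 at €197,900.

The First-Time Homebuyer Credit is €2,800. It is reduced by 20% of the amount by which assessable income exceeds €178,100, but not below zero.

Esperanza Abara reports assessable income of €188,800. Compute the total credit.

€4,200

Energy Efficiency Rebate: €188,800 is below the €188,900 cutoff, so the full €2,825 applies.
Dependent Care Credit: €188,800 is €18,900 into a €28,000 phase-out range, leaving 9,100/28,000 of the credit: €2,200 × 9,100/28,000 = €715.
First-Time Homebuyer Credit: 20% of the €10,700 excess over €178,100 is €2,140; credit = €2,800 − €2,140 = €660.
Total: €2,825 + €715 + €660 = €4,200.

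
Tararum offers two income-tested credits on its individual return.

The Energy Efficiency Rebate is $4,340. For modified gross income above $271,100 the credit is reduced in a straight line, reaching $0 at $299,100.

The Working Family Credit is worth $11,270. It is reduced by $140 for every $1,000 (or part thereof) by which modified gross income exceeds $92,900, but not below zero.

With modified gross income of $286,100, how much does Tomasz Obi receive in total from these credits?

$2,015

Energy Efficiency Rebate: $286,100 is $15,000 into a $28,000 phase-out range, leaving 13,000/28,000 of the credit: $4,340 × 13,000/28,000 = $2,015.
Working Family Credit: income exceeds $92,900 by $193,200 → 194 increments × $140 = $27,160 ≥ base, so the credit is $0.
Total: $2,015 + $0 = $2,015.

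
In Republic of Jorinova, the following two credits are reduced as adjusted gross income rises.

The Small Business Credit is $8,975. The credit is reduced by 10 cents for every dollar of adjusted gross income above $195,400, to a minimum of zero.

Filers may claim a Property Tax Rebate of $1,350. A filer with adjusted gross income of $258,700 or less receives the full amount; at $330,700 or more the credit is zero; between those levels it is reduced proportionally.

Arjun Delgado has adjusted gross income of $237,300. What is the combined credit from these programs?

Small Business Credit: 10% of the $41,900 excess over $195,400 is $4,190; credit = $8,975 − $4,190 = $4,785.
Property Tax Rebate: $237,300 is at or below the $258,700 threshold, so the full $1,350 applies.
Total: $4,785 + $1,350 = $6,135.

$6,135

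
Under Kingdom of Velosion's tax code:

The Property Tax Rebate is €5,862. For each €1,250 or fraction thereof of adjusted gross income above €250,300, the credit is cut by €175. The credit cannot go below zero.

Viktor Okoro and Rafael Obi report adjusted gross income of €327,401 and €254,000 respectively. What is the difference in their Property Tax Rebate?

Viktor (€327,401): Property Tax Rebate: income exceeds €250,300 by €77,101 → 62 increments × €175 = €10,850 ≥ base, so the credit is €0.
Rafael (€254,000): Property Tax Rebate: income exceeds €250,300 by €3,700, which is 3 full-or-partial €1,250 increments; reduction = 3 × €175 = €525, leaving €5,337.
Difference: |€0 − €5,337| = €5,337.

€5,337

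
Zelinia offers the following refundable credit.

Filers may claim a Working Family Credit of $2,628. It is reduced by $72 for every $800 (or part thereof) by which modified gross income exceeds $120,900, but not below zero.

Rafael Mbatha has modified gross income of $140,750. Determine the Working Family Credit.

$828

Working Family Credit: income exceeds $120,900 by $19,850, which is 25 full-or-partial $800 increments; reduction = 25 × $72 = $1,800, leaving $828.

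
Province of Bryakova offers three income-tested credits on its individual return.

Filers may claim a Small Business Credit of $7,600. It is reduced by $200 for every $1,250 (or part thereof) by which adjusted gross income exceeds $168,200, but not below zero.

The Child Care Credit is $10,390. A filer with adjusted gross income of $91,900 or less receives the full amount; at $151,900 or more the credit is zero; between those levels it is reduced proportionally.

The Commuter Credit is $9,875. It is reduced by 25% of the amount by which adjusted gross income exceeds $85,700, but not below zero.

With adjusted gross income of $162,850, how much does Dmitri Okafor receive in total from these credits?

Small Business Credit: $162,850 is at or below the $168,200 threshold, so the full $7,600 applies.
Child Care Credit: $162,850 is at or above $151,900, so the credit is $0.
Commuter Credit: 25% of the $77,150 excess over $85,700 is $19,287.50 ≥ base, so the credit is $0.
Total: $7,600 + $0 + $0 = $7,600.

$7,600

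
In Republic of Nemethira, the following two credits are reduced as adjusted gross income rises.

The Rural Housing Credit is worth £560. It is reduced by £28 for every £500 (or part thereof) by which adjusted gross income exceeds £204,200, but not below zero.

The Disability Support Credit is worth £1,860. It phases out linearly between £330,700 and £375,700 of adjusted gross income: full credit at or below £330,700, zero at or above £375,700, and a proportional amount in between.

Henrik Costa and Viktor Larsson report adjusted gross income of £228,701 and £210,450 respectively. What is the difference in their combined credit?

Henrik (£228,701): Rural Housing Credit: income exceeds £204,200 by £24,501 → 50 increments × £28 = £1,400 ≥ base, so the credit is £0. Disability Support Credit: £228,701 is at or below the £330,700 threshold, so the full £1,860 applies. total £0 + £1,860 = £1,860
Viktor (£210,450): Rural Housing Credit: income exceeds £204,200 by £6,250, which is 13 full-or-partial £500 increments; reduction = 13 × £28 = £364, leaving £196. Disability Support Credit: £210,450 is at or below the £330,700 threshold, so the full £1,860 applies. total £196 + £1,860 = £2,056
Difference: |£1,860 − £2,056| = £196.

£196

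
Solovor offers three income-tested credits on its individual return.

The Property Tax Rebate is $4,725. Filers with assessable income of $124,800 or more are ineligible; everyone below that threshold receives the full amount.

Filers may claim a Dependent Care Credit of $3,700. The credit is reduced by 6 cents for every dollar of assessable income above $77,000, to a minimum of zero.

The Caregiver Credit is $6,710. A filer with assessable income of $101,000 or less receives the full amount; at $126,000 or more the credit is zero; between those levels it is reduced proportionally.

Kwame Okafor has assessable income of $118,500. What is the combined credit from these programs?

Property Tax Rebate: $118,500 is below the $124,800 cutoff, so the full $4,725 applies.
Dependent Care Credit: 6% of the $41,500 excess over $77,000 is $2,490; credit = $3,700 − $2,490 = $1,210.
Caregiver Credit: $118,500 is $17,500 into a $25,000 phase-out range, leaving 7,500/25,000 of the credit: $6,710 × 7,500/25,000 = $2,013.
Total: $4,725 + $1,210 + $2,013 = $7,948.

$7,948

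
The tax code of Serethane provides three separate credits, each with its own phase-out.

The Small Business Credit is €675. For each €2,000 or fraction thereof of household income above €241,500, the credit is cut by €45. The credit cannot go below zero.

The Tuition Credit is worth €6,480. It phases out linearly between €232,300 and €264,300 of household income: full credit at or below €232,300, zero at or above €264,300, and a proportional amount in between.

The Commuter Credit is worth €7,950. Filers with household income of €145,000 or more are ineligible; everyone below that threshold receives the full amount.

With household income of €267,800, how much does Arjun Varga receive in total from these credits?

€45

Small Business Credit: income exceeds €241,500 by €26,300, which is 14 full-or-partial €2,000 increments; reduction = 14 × €45 = €630, leaving €45.
Tuition Credit: €267,800 is at or above €264,300, so the credit is €0.
Commuter Credit: €267,800 meets or exceeds the €145,000 cutoff, so the credit is €0.
Total: €45 + €0 + €0 = €45.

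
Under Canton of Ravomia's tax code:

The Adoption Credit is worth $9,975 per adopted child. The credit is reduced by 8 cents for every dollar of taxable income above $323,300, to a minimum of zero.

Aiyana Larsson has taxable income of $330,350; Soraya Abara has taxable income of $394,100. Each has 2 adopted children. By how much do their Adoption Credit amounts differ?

$5,100

Aiyana ($330,350): Adoption Credit: base = 2 × $9,975 = $19,950. 8% of the $7,050 excess over $323,300 is $564; credit = $19,950 − $564 = $19,386.
Soraya ($394,100): Adoption Credit: base = 2 × $9,975 = $19,950. 8% of the $70,800 excess over $323,300 is $5,664; credit = $19,950 − $5,664 = $14,286.
Difference: |$19,386 − $14,286| = $5,100.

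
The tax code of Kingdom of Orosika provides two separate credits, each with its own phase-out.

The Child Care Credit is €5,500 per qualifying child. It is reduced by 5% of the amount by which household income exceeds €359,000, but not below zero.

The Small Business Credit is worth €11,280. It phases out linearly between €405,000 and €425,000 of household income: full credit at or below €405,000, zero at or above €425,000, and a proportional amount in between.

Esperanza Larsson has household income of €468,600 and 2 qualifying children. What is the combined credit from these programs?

Child Care Credit: base = 2 × €5,500 = €11,000. 5% of the €109,600 excess over €359,000 is €5,480; credit = €11,000 − €5,480 = €5,520.
Small Business Credit: €468,600 is at or above €425,000, so the credit is €0.
Total: €5,520 + €0 = €5,520.

€5,520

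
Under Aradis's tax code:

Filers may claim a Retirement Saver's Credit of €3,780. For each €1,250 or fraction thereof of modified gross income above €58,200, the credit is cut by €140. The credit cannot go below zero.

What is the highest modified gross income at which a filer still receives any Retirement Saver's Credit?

€90,700

After 26 increments the reduction is 26 × €140 = €3,640, leaving €140; one more increment wipes it out. Increment 26 ends at excess 26 × €1,250 = €32,500, so the highest qualifying income is €58,200 + €32,500 = €90,700.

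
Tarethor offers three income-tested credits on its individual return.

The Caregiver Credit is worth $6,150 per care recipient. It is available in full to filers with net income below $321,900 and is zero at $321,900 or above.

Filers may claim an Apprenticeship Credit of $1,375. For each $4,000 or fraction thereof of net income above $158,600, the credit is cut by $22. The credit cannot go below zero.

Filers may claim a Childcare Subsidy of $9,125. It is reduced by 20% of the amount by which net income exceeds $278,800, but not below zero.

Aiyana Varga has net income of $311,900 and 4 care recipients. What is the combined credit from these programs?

Caregiver Credit: base = 4 × $6,150 = $24,600. $311,900 is below the $321,900 cutoff, so the full $24,600 applies.
Apprenticeship Credit: income exceeds $158,600 by $153,300, which is 39 full-or-partial $4,000 increments; reduction = 39 × $22 = $858, leaving $517.
Childcare Subsidy: 20% of the $33,100 excess over $278,800 is $6,620; credit = $9,125 − $6,620 = $2,505.
Total: $24,600 + $517 + $2,505 = $27,622.

$27,622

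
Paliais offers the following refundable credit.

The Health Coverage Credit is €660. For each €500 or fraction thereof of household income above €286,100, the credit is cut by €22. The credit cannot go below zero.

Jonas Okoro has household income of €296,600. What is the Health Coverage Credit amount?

Health Coverage Credit: income exceeds €286,100 by €10,500, which is 21 full-or-partial €500 increments; reduction = 21 × €22 = €462, leaving €198.

€198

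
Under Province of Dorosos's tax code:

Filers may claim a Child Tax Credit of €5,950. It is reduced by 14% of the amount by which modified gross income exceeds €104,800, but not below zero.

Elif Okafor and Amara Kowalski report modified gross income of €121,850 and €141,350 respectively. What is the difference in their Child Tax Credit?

Elif (€121,850): Child Tax Credit: 14% of the €17,050 excess over €104,800 is €2,387; credit = €5,950 − €2,387 = €3,563.
Amara (€141,350): Child Tax Credit: 14% of the €36,550 excess over €104,800 is €5,117; credit = €5,950 − €5,117 = €833.
Difference: |€3,563 − €833| = €2,730.

€2,730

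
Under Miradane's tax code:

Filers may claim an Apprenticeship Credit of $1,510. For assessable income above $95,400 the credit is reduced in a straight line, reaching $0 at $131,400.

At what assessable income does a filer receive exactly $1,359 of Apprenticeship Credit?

$99,000

$1,359 is 1,359/1,510 of the full $1,510, so 151/1,510 of the $36,000 range has been used: income = $95,400 + $36,000 × 151/1,510 = $99,000.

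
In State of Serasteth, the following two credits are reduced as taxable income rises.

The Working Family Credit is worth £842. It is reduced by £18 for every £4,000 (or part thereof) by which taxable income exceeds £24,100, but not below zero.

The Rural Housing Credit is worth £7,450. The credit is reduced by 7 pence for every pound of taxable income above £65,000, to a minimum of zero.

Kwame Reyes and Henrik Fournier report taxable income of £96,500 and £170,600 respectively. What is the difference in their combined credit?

Kwame (£96,500): Working Family Credit: income exceeds £24,100 by £72,400, which is 19 full-or-partial £4,000 increments; reduction = 19 × £18 = £342, leaving £500. Rural Housing Credit: 7% of the £31,500 excess over £65,000 is £2,205; credit = £7,450 − £2,205 = £5,245. total £500 + £5,245 = £5,745
Henrik (£170,600): Working Family Credit: income exceeds £24,100 by £146,500, which is 37 full-or-partial £4,000 increments; reduction = 37 × £18 = £666, leaving £176. Rural Housing Credit: 7% of the £105,600 excess over £65,000 is £7,392; credit = £7,450 − £7,392 = £58. total £176 + £58 = £234
Difference: |£5,745 − £234| = £5,511.

£5,511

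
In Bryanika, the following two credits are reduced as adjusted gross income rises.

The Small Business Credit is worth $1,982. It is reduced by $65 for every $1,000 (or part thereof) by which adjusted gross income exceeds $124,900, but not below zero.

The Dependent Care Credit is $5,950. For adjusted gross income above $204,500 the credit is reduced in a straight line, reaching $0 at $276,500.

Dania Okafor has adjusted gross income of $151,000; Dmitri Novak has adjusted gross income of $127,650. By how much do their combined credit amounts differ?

$1,560

Dania ($151,000): Small Business Credit: income exceeds $124,900 by $26,100, which is 27 full-or-partial $1,000 increments; reduction = 27 × $65 = $1,755, leaving $227. Dependent Care Credit: $151,000 is at or below the $204,500 threshold, so the full $5,950 applies. total $227 + $5,950 = $6,177
Dmitri ($127,650): Small Business Credit: income exceeds $124,900 by $2,750, which is 3 full-or-partial $1,000 increments; reduction = 3 × $65 = $195, leaving $1,787. Dependent Care Credit: $127,650 is at or below the $204,500 threshold, so the full $5,950 applies. total $1,787 + $5,950 = $7,737
Difference: |$6,177 − $7,737| = $1,560.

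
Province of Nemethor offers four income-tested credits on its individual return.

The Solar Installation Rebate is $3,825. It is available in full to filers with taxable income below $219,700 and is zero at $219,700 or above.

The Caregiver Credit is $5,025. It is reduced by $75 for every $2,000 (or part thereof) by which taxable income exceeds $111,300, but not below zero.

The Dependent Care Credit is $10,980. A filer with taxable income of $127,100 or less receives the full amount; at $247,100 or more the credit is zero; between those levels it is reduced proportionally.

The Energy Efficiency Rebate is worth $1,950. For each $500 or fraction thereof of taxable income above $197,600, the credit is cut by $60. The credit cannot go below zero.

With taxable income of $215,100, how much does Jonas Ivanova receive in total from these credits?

$7,878

Solar Installation Rebate: $215,100 is below the $219,700 cutoff, so the full $3,825 applies.
Caregiver Credit: income exceeds $111,300 by $103,800, which is 52 full-or-partial $2,000 increments; reduction = 52 × $75 = $3,900, leaving $1,125.
Dependent Care Credit: $215,100 is $88,000 into a $120,000 phase-out range, leaving 32,000/120,000 of the credit: $10,980 × 32,000/120,000 = $2,928.
Energy Efficiency Rebate: income exceeds $197,600 by $17,500 → 35 increments × $60 = $2,100 ≥ base, so the credit is $0.
Total: $3,825 + $1,125 + $2,928 + $0 = $7,878.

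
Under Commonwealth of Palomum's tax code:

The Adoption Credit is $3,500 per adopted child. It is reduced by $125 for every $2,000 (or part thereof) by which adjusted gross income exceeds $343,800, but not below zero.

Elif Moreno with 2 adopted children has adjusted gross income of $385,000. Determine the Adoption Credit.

$4,375

Adoption Credit: base = 2 × $3,500 = $7,000. income exceeds $343,800 by $41,200, which is 21 full-or-partial $2,000 increments; reduction = 21 × $125 = $2,625, leaving $4,375.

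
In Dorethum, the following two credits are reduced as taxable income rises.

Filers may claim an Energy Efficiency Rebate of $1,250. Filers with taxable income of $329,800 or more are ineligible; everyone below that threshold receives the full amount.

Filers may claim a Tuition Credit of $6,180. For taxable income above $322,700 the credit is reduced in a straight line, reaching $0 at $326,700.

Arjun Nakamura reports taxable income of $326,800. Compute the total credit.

Energy Efficiency Rebate: $326,800 is below the $329,800 cutoff, so the full $1,250 applies.
Tuition Credit: $326,800 is at or above $326,700, so the credit is $0.
Total: $1,250 + $0 = $1,250.

$1,250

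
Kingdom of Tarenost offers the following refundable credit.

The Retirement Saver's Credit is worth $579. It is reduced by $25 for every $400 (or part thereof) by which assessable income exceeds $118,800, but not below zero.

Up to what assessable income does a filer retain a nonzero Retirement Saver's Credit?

After 23 increments the reduction is 23 × $25 = $575, leaving $4; one more increment wipes it out. Increment 23 ends at excess 23 × $400 = $9,200, so the highest qualifying income is $118,800 + $9,200 = $128,000.

$128,000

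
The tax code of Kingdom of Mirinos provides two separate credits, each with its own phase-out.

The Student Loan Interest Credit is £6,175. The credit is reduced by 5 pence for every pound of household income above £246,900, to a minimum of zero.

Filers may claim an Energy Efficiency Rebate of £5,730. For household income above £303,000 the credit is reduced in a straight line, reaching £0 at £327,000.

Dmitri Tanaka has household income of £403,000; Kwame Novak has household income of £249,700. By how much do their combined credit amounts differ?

£11,765

Dmitri (£403,000): Student Loan Interest Credit: 5% of the £156,100 excess over £246,900 is £7,805 ≥ base, so the credit is £0. Energy Efficiency Rebate: £403,000 is at or above £327,000, so the credit is £0. total £0 + £0 = £0
Kwame (£249,700): Student Loan Interest Credit: 5% of the £2,800 excess over £246,900 is £140; credit = £6,175 − £140 = £6,035. Energy Efficiency Rebate: £249,700 is at or below the £303,000 threshold, so the full £5,730 applies. total £6,035 + £5,730 = £11,765
Difference: |£0 − £11,765| = £11,765.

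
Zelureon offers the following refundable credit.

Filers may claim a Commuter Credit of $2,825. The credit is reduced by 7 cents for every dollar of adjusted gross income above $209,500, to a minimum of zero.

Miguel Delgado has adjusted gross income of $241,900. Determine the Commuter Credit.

$557

Commuter Credit: 7% of the $32,400 excess over $209,500 is $2,268; credit = $2,825 − $2,268 = $557.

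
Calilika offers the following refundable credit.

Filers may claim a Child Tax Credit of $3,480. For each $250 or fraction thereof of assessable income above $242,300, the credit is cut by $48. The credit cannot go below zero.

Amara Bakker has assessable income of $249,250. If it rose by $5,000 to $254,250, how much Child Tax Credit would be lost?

At $249,250 — income exceeds $242,300 by $6,950, which is 28 full-or-partial $250 increments; reduction = 28 × $48 = $1,344, leaving $2,136.
At $254,250 — income exceeds $242,300 by $11,950, which is 48 full-or-partial $250 increments; reduction = 48 × $48 = $2,304, leaving $1,176.
Lost: $2,136 − $1,176 = $960.

$960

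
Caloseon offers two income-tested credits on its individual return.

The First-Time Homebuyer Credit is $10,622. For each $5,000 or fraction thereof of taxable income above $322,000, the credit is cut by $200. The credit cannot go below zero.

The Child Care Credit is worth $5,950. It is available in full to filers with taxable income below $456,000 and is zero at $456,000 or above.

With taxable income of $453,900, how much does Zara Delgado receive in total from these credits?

$11,172

First-Time Homebuyer Credit: income exceeds $322,000 by $131,900, which is 27 full-or-partial $5,000 increments; reduction = 27 × $200 = $5,400, leaving $5,222.
Child Care Credit: $453,900 is below the $456,000 cutoff, so the full $5,950 applies.
Total: $5,222 + $5,950 = $11,172.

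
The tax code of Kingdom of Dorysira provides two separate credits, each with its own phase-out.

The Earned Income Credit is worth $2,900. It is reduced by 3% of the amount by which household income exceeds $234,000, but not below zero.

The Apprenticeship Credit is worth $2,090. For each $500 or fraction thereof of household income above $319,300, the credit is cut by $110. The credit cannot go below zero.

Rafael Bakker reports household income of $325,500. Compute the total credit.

Earned Income Credit: 3% of the $91,500 excess over $234,000 is $2,745; credit = $2,900 − $2,745 = $155.
Apprenticeship Credit: income exceeds $319,300 by $6,200, which is 13 full-or-partial $500 increments; reduction = 13 × $110 = $1,430, leaving $660.
Total: $155 + $660 = $815.

$815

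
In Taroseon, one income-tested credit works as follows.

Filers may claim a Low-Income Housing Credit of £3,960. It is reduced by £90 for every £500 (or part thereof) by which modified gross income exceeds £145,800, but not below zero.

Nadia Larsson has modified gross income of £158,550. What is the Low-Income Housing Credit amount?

Low-Income Housing Credit: income exceeds £145,800 by £12,750, which is 26 full-or-partial £500 increments; reduction = 26 × £90 = £2,340, leaving £1,620.

£1,620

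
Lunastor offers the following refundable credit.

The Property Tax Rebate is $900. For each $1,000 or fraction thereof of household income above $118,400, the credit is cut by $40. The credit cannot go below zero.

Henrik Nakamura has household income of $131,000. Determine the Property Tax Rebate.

$380

Property Tax Rebate: income exceeds $118,400 by $12,600, which is 13 full-or-partial $1,000 increments; reduction = 13 × $40 = $520, leaving $380.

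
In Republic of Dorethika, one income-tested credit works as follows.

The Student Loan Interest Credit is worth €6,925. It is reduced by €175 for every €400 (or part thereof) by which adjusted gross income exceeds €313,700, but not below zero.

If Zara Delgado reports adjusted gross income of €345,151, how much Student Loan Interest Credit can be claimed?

€0

Student Loan Interest Credit: income exceeds €313,700 by €31,451 → 79 increments × €175 = €13,825 ≥ base, so the credit is €0.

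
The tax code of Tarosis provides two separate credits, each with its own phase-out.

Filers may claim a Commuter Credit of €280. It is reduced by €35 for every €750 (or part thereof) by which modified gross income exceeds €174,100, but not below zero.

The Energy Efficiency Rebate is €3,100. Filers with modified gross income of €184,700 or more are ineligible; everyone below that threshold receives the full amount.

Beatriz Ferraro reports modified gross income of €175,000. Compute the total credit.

€3,310

Commuter Credit: income exceeds €174,100 by €900, which is 2 full-or-partial €750 increments; reduction = 2 × €35 = €70, leaving €210.
Energy Efficiency Rebate: €175,000 is below the €184,700 cutoff, so the full €3,100 applies.
Total: €210 + €3,100 = €3,310.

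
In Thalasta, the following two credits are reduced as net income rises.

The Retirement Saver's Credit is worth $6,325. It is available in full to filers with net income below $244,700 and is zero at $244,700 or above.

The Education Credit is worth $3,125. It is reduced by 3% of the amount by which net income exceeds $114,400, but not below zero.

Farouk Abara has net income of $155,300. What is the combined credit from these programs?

Retirement Saver's Credit: $155,300 is below the $244,700 cutoff, so the full $6,325 applies.
Education Credit: 3% of the $40,900 excess over $114,400 is $1,227; credit = $3,125 − $1,227 = $1,898.
Total: $6,325 + $1,898 = $8,223.

$8,223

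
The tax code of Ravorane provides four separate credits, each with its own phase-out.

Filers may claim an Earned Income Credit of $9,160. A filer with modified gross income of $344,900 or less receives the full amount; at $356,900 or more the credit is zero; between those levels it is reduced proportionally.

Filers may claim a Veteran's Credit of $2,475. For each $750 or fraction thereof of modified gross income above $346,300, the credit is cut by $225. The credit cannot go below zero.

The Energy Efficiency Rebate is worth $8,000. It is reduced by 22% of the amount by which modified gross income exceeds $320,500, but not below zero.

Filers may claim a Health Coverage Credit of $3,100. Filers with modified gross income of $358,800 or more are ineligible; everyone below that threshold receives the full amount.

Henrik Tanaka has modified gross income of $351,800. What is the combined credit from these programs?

$8,782

Earned Income Credit: $351,800 is $6,900 into a $12,000 phase-out range, leaving 5,100/12,000 of the credit: $9,160 × 5,100/12,000 = $3,893.
Veteran's Credit: income exceeds $346,300 by $5,500, which is 8 full-or-partial $750 increments; reduction = 8 × $225 = $1,800, leaving $675.
Energy Efficiency Rebate: 22% of the $31,300 excess over $320,500 is $6,886; credit = $8,000 − $6,886 = $1,114.
Health Coverage Credit: $351,800 is below the $358,800 cutoff, so the full $3,100 applies.
Total: $3,893 + $675 + $1,114 + $3,100 = $8,782.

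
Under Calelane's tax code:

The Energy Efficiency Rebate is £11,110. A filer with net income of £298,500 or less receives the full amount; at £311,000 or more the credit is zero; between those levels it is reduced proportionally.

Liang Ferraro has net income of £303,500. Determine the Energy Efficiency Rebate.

£6,666

Energy Efficiency Rebate: £303,500 is £5,000 into a £12,500 phase-out range, leaving 7,500/12,500 of the credit: £11,110 × 7,500/12,500 = £6,666.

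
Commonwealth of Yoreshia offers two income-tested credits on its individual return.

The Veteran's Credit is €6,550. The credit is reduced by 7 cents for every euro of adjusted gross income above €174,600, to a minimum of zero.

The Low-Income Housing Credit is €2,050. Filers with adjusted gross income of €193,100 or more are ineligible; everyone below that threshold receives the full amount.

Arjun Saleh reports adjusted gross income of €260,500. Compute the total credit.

€537

Veteran's Credit: 7% of the €85,900 excess over €174,600 is €6,013; credit = €6,550 − €6,013 = €537.
Low-Income Housing Credit: €260,500 meets or exceeds the €193,100 cutoff, so the credit is €0.
Total: €537 + €0 = €537.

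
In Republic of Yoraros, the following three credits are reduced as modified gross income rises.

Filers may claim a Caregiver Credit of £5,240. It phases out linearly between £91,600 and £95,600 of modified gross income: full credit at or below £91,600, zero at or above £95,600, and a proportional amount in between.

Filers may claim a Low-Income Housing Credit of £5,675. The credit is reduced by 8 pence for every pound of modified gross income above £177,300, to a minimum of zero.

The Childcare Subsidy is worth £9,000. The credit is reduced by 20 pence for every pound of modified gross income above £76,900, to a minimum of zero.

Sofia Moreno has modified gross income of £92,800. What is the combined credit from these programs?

Caregiver Credit: £92,800 is £1,200 into a £4,000 phase-out range, leaving 2,800/4,000 of the credit: £5,240 × 2,800/4,000 = £3,668.
Low-Income Housing Credit: £92,800 is at or below the £177,300 threshold, so the full £5,675 applies.
Childcare Subsidy: 20% of the £15,900 excess over £76,900 is £3,180; credit = £9,000 − £3,180 = £5,820.
Total: £3,668 + £5,675 + £5,820 = £15,163.

£15,163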